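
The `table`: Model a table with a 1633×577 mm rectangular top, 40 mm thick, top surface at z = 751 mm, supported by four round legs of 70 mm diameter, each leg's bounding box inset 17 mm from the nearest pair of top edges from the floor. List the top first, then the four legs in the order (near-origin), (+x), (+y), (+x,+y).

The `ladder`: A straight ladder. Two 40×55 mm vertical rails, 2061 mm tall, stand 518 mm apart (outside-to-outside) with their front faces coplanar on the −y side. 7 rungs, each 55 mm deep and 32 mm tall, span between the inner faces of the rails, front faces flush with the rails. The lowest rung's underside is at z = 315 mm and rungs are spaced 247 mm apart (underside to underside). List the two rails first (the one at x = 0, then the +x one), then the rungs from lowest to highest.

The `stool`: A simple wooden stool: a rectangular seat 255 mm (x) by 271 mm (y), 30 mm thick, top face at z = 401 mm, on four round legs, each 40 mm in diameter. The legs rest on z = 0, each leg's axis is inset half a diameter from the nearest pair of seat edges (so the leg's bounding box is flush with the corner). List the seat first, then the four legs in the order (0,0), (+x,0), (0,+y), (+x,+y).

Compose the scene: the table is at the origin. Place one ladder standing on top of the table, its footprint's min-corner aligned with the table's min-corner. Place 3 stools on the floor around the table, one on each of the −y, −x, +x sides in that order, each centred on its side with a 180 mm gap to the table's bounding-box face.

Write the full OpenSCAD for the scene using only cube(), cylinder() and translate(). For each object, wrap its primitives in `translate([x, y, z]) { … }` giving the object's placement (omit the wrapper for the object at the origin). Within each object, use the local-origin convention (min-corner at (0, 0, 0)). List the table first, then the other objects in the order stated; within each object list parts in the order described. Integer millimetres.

translate([0, 0, 711]) cube([1633, 577, 40]);
translate([52, 52, 0]) cylinder(h = 711, r = 35);
translate([1581, 52, 0]) cylinder(h = 711, r = 35);
translate([52, 525, 0]) cylinder(h = 711, r = 35);
translate([1581, 525, 0]) cylinder(h = 711, r = 35);
translate([0, 0, 751]) {
  cube([40, 55, 2061]);
  translate([478, 0, 0]) cube([40, 55, 2061]);
  translate([40, 0, 315]) cube([438, 55, 32]);
  translate([40, 0, 562]) cube([438, 55, 32]);
  translate([40, 0, 809]) cube([438, 55, 32]);
  translate([40, 0, 1056]) cube([438, 55, 32]);
  translate([40, 0, 1303]) cube([438, 55, 32]);
  translate([40, 0, 1550]) cube([438, 55, 32]);
  translate([40, 0, 1797]) cube([438, 55, 32]);
}
translate([689, -451, 0]) {
  translate([0, 0, 371]) cube([255, 271, 30]);
  translate([20, 20, 0]) cylinder(h = 371, r = 20);
  translate([235, 20, 0]) cylinder(h = 371, r = 20);
  translate([20, 251, 0]) cylinder(h = 371, r = 20);
  translate([235, 251, 0]) cylinder(h = 371, r = 20);
}
translate([-435, 153, 0]) {
  translate([0, 0, 371]) cube([255, 271, 30]);
  translate([20, 20, 0]) cylinder(h = 371, r = 20);
  translate([235, 20, 0]) cylinder(h = 371, r = 20);
  translate([20, 251, 0]) cylinder(h = 371, r = 20);
  translate([235, 251, 0]) cylinder(h = 371, r = 20);
}
translate([1813, 153, 0]) {
  translate([0, 0, 371]) cube([255, 271, 30]);
  translate([20, 20, 0]) cylinder(h = 371, r = 20);
  translate([235, 20, 0]) cylinder(h = 371, r = 20);
  translate([20, 251, 0]) cylinder(h = 371, r = 20);
  translate([235, 251, 0]) cylinder(h = 371, r = 20);
}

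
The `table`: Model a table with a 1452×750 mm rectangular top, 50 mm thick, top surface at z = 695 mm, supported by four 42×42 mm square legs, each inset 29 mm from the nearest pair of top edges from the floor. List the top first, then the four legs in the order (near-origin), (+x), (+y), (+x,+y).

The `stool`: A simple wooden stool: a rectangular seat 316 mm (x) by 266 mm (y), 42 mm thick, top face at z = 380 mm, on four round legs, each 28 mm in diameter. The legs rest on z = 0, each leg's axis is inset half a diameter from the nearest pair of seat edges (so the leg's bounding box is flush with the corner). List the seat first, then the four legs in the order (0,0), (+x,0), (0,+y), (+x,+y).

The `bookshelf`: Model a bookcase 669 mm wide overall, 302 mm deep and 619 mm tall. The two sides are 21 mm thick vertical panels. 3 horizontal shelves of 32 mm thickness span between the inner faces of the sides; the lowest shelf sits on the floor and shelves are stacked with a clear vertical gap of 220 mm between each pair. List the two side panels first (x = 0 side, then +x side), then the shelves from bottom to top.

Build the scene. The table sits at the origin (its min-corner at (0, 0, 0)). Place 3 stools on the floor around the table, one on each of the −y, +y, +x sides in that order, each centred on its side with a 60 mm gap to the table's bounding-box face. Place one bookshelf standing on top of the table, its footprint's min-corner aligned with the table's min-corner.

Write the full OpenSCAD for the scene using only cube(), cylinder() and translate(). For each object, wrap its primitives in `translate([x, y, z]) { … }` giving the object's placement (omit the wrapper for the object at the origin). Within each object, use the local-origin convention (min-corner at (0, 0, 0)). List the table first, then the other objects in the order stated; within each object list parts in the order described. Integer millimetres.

translate([0, 0, 645]) cube([1452, 750, 50]);
translate([29, 29, 0]) cube([42, 42, 645]);
translate([1381, 29, 0]) cube([42, 42, 645]);
translate([29, 679, 0]) cube([42, 42, 645]);
translate([1381, 679, 0]) cube([42, 42, 645]);
translate([568, -326, 0]) {
  translate([0, 0, 338]) cube([316, 266, 42]);
  translate([14, 14, 0]) cylinder(h = 338, r = 14);
  translate([302, 14, 0]) cylinder(h = 338, r = 14);
  translate([14, 252, 0]) cylinder(h = 338, r = 14);
  translate([302, 252, 0]) cylinder(h = 338, r = 14);
}
translate([568, 810, 0]) {
  translate([0, 0, 338]) cube([316, 266, 42]);
  translate([14, 14, 0]) cylinder(h = 338, r = 14);
  translate([302, 14, 0]) cylinder(h = 338, r = 14);
  translate([14, 252, 0]) cylinder(h = 338, r = 14);
  translate([302, 252, 0]) cylinder(h = 338, r = 14);
}
translate([1512, 242, 0]) {
  translate([0, 0, 338]) cube([316, 266, 42]);
  translate([14, 14, 0]) cylinder(h = 338, r = 14);
  translate([302, 14, 0]) cylinder(h = 338, r = 14);
  translate([14, 252, 0]) cylinder(h = 338, r = 14);
  translate([302, 252, 0]) cylinder(h = 338, r = 14);
}
translate([0, 0, 695]) {
  cube([21, 302, 619]);
  translate([648, 0, 0]) cube([21, 302, 619]);
  translate([21, 0, 0]) cube([627, 302, 32]);
  translate([21, 0, 252]) cube([627, 302, 32]);
  translate([21, 0, 504]) cube([627, 302, 32]);
}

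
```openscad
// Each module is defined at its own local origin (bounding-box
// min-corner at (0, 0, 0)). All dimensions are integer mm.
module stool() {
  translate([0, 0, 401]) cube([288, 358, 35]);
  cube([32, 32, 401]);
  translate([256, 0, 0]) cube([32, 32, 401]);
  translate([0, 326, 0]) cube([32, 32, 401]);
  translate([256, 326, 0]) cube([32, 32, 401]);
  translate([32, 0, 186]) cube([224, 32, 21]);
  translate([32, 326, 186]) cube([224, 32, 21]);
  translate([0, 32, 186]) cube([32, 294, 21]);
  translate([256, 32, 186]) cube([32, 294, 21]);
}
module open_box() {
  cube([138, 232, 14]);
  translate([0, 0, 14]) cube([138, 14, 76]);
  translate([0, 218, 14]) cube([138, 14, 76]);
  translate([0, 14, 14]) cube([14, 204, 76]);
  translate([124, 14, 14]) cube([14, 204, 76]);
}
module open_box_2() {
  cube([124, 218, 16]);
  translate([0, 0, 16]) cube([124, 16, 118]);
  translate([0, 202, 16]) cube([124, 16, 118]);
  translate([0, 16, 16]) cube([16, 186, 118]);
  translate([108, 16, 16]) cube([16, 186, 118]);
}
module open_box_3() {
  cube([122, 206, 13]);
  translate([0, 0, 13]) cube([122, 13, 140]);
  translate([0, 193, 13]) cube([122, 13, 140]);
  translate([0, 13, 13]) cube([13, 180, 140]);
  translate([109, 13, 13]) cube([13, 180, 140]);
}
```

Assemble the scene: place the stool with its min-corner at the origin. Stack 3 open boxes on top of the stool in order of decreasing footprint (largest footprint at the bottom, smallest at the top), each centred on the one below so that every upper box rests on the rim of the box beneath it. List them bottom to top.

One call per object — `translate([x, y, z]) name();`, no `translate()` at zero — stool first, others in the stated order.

stool();
translate([75, 63, 436]) open_box();
translate([82, 70, 526]) open_box_2();
translate([83, 76, 660]) open_box_3();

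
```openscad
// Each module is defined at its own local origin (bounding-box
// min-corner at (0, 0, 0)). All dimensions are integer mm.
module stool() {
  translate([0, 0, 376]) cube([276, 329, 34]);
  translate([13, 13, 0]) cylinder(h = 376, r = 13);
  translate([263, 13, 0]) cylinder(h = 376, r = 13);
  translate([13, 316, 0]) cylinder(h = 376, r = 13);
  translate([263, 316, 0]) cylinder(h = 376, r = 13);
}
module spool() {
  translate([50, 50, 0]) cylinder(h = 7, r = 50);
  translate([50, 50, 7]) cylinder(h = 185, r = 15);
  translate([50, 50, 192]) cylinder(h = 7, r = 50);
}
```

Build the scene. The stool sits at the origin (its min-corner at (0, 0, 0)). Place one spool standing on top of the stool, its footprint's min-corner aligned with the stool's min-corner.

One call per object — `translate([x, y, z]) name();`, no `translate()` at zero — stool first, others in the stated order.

stool();
translate([0, 0, 410]) spool();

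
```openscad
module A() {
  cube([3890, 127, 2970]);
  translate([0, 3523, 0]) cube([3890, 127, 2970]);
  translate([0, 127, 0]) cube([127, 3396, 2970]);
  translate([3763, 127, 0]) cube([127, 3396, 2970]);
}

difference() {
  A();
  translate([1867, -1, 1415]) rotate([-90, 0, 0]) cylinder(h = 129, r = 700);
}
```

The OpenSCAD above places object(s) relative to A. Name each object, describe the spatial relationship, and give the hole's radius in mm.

A is a house frame. The house frame has a circular hole through its front wall. The hole's radius is 700 mm.

The subtracted cylinder has r = 700 mm.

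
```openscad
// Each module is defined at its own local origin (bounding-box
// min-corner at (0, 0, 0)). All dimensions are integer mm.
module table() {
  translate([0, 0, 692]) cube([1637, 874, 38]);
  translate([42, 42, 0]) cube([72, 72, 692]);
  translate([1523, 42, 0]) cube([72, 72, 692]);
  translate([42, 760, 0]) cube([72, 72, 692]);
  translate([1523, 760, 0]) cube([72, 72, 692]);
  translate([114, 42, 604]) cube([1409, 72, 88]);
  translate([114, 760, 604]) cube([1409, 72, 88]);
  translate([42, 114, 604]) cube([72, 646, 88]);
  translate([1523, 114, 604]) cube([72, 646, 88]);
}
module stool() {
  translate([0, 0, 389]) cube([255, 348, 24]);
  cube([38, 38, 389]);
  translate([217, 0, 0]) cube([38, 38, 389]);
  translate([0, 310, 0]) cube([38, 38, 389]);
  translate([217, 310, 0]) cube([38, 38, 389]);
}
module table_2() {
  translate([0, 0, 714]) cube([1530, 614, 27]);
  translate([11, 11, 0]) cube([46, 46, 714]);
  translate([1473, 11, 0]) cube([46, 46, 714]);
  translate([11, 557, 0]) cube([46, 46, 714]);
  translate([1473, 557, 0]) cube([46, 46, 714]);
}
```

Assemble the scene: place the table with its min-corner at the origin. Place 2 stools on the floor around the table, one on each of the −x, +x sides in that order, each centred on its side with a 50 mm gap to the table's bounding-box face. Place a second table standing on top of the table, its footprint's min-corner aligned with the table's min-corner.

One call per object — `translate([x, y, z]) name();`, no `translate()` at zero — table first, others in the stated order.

table();
translate([-305, 263, 0]) stool();
translate([1687, 263, 0]) stool();
translate([0, 0, 730]) table_2();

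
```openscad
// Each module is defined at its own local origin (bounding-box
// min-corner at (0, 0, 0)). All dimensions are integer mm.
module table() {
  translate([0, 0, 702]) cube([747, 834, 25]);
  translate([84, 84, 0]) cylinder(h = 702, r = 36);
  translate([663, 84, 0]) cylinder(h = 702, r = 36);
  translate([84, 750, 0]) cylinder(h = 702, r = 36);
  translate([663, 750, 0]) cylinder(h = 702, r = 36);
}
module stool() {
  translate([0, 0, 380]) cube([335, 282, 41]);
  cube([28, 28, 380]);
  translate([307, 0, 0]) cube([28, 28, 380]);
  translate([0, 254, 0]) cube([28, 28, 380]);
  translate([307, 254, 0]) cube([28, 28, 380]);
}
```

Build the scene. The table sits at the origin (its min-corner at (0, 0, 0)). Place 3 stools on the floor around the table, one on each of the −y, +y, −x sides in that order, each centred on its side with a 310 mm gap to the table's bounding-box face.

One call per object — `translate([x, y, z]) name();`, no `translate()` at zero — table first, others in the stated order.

table();
translate([206, -592, 0]) stool();
translate([206, 1144, 0]) stool();
translate([-645, 276, 0]) stool();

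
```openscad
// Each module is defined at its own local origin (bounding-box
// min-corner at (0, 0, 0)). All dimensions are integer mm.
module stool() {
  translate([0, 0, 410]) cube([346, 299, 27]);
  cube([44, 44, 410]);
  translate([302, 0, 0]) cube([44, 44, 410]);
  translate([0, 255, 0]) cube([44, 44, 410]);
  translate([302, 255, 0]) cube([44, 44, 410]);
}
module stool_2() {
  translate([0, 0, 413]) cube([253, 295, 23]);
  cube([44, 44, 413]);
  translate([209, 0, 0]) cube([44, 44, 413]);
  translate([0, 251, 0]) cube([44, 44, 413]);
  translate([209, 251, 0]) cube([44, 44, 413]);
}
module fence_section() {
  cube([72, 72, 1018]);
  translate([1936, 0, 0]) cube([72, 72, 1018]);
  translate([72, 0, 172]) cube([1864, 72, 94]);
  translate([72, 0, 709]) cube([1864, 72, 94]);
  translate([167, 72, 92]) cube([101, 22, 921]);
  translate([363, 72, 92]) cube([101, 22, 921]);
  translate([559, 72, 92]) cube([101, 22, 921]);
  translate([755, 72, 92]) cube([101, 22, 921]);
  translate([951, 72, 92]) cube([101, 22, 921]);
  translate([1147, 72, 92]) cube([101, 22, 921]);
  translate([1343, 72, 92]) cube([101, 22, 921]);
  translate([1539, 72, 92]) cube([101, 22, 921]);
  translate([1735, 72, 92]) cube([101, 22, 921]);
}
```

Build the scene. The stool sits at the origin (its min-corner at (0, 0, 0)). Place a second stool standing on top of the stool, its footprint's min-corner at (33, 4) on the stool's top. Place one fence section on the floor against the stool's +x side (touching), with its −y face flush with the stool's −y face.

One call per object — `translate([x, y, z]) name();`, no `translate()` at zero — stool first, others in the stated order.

stool();
translate([33, 4, 437]) stool_2();
translate([346, 0, 0]) fence_section();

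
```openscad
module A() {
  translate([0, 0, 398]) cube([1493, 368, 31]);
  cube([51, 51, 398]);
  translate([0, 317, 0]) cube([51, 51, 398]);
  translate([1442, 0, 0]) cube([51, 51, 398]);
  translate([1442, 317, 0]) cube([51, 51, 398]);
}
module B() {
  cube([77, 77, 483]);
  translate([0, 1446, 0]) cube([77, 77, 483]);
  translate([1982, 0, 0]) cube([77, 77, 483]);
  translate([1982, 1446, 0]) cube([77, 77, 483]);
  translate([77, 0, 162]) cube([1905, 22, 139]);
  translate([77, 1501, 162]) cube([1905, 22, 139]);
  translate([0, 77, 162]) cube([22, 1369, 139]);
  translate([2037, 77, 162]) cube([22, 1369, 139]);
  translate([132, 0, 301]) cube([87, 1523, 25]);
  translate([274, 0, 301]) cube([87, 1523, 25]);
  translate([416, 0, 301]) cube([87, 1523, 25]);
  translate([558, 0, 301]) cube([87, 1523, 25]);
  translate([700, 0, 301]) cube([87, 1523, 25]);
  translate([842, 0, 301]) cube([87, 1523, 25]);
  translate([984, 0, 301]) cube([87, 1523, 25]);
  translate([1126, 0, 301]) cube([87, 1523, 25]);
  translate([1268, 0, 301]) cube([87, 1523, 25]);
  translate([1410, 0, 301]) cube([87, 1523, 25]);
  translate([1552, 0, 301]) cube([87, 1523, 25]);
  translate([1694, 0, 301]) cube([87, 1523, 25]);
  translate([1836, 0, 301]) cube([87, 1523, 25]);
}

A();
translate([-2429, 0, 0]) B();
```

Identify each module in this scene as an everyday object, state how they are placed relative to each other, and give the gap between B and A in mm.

A is a bench. B is a bed frame. The bed frame is on the floor beside the bench on its −x side. The gap between the bed frame and the bench is 370 mm.

The bed frame's nearest face is 370 mm from the bench's −x face.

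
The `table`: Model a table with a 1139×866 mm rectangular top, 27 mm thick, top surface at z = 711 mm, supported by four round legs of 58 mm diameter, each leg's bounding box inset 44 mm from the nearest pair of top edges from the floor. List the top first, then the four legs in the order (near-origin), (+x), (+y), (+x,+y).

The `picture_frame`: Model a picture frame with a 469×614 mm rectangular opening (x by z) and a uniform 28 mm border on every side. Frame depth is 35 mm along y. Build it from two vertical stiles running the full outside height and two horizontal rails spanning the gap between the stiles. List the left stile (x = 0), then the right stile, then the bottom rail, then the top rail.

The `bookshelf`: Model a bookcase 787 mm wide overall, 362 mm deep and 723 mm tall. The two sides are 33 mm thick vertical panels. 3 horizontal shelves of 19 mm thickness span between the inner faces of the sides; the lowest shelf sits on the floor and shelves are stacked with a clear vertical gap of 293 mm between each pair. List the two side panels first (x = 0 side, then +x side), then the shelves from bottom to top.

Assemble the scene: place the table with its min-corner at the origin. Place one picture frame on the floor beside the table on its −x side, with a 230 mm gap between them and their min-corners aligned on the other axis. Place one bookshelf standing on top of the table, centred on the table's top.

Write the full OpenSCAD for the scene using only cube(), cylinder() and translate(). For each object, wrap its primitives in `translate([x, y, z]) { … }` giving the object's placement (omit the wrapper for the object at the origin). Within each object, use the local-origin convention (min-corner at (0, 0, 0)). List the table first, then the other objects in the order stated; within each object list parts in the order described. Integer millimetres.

translate([0, 0, 684]) cube([1139, 866, 27]);
translate([73, 73, 0]) cylinder(h = 684, r = 29);
translate([1066, 73, 0]) cylinder(h = 684, r = 29);
translate([73, 793, 0]) cylinder(h = 684, r = 29);
translate([1066, 793, 0]) cylinder(h = 684, r = 29);
translate([-755, 0, 0]) {
  cube([28, 35, 670]);
  translate([497, 0, 0]) cube([28, 35, 670]);
  translate([28, 0, 0]) cube([469, 35, 28]);
  translate([28, 0, 642]) cube([469, 35, 28]);
}
translate([176, 252, 711]) {
  cube([33, 362, 723]);
  translate([754, 0, 0]) cube([33, 362, 723]);
  translate([33, 0, 0]) cube([721, 362, 19]);
  translate([33, 0, 312]) cube([721, 362, 19]);
  translate([33, 0, 624]) cube([721, 362, 19]);
}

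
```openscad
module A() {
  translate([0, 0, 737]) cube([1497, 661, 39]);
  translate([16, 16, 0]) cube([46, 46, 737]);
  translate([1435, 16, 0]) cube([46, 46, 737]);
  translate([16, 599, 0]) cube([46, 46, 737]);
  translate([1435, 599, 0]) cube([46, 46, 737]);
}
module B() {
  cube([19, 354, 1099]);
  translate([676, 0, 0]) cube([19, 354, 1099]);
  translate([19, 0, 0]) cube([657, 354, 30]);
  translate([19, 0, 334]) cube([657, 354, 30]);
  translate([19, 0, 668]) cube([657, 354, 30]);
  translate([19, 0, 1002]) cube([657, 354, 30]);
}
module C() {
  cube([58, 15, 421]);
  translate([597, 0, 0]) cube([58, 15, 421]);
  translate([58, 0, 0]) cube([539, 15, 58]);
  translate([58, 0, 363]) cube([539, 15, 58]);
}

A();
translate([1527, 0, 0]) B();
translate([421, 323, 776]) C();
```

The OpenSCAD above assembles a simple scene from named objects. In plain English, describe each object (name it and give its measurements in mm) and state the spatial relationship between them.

A is a rectangular dining table. The top is 1497×661×39 mm with its upper surface at z = 776 mm. It stands on four 46×46 mm square legs, each inset 16 mm from the nearest pair of top edges, running from the floor to the underside of the top.

B is an open bookshelf. Two side panels, each 19 mm thick, 354 mm deep and 1099 mm tall, stand 695 mm apart (outside-to-outside). Between them sit 4 shelves, each 30 mm thick and 354 mm deep, spanning the full gap between the sides. The bottom shelf rests on the floor (its underside at z = 0) and the clear gap between one shelf's top and the next shelf's underside is 304 mm.

C is a rectangular picture frame lying in the x–z plane (depth along y). The opening is 539 mm wide (x) by 305 mm tall (z), surrounded by a border 58 mm wide on all four sides. The frame is 15 mm deep and is made of two full-height vertical stiles with two horizontal rails fitted between them.

The bookshelf is on the floor beside the table on its +x side. The picture frame is on top of the table, centred.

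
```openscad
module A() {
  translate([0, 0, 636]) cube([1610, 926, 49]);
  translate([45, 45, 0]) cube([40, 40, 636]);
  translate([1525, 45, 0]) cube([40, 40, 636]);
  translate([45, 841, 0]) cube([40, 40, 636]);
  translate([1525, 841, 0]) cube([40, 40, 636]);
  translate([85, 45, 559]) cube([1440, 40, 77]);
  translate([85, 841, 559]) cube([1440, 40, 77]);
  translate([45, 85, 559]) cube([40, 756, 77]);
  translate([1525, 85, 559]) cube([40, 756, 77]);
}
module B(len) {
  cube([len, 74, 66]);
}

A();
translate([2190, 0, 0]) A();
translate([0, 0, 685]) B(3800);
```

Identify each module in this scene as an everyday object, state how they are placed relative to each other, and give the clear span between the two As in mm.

A is a table. B is a beam. A beam spans the tops of two tables. The clear span between the two tables is 580 mm.

Second table starts at x = 2190; first ends at x = 1610; clear span = 2190 − 1610 = 580 mm.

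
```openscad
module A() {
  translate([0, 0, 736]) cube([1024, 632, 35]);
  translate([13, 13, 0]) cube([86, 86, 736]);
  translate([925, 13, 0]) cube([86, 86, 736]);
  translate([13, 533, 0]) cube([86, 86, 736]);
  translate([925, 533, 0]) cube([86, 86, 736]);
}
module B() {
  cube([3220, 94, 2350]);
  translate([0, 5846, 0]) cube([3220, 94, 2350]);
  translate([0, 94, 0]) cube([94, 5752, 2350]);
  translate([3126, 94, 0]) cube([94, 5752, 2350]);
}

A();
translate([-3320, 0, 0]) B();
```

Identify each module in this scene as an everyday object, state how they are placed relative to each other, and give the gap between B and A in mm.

The house frame's nearest face is 100 mm from the table's −x face.

A is a table. B is a house frame. The house frame is on the floor beside the table on its −x side. The gap between the house frame and the table is 100 mm.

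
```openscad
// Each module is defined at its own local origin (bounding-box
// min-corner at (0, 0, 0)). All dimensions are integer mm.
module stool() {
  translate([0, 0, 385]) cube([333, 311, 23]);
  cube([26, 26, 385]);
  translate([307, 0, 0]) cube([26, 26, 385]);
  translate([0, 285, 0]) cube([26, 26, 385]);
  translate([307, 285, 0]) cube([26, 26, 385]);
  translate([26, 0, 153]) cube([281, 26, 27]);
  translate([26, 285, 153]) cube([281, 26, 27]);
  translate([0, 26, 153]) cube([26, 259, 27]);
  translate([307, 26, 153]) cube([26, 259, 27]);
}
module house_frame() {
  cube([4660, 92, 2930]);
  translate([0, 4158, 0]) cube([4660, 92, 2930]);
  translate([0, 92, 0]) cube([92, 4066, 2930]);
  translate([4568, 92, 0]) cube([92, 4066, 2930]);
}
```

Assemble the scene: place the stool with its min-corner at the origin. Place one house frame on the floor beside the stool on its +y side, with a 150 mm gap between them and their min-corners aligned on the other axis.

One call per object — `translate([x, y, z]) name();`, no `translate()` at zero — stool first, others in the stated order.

stool();
translate([0, 461, 0]) house_frame();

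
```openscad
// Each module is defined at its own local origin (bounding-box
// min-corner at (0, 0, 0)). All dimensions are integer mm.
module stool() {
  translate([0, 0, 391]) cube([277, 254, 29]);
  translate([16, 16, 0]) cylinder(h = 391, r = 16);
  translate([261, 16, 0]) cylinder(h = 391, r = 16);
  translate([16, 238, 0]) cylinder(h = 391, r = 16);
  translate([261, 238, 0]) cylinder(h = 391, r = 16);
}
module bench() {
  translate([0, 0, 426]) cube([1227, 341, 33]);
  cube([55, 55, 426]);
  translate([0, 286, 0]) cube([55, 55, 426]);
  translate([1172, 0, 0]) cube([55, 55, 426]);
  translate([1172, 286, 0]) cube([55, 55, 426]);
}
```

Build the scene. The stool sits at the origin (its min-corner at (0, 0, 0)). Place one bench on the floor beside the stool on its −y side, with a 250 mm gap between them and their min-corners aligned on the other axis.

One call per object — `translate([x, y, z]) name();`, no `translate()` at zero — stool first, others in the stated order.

stool();
translate([0, -591, 0]) bench();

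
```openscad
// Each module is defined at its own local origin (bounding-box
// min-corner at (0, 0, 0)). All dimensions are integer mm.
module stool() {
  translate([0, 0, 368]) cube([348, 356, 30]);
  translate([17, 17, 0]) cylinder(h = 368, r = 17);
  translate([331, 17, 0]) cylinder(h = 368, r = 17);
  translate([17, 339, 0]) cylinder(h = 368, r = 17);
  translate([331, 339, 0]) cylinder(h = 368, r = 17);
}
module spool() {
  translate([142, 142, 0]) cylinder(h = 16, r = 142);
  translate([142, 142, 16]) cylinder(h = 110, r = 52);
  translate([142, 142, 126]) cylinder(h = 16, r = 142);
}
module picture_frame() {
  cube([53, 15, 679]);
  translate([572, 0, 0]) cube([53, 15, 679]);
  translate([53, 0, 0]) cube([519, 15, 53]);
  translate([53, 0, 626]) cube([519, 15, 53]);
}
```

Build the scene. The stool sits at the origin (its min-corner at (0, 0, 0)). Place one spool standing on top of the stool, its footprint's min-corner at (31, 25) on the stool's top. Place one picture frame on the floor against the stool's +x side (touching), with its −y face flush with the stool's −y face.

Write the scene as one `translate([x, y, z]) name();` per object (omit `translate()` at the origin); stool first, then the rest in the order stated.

stool();
translate([31, 25, 398]) spool();
translate([348, 0, 0]) picture_frame();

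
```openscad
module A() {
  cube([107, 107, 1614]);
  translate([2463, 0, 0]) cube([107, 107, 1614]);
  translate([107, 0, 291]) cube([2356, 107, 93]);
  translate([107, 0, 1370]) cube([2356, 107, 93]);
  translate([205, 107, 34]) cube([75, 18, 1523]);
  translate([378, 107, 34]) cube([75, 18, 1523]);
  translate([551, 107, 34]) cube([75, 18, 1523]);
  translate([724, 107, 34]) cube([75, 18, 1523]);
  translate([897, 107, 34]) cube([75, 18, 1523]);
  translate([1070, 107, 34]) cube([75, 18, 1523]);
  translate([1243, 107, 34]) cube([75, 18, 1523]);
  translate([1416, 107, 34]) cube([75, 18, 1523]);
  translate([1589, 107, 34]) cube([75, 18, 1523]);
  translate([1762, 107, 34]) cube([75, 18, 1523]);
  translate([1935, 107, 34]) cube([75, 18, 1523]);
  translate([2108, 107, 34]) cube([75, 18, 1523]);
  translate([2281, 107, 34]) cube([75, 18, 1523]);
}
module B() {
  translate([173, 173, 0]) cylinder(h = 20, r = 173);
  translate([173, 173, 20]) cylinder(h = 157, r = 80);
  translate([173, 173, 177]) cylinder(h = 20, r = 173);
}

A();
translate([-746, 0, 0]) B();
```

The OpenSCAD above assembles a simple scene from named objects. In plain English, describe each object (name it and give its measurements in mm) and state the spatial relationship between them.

A is a fence section. Two 107×107 mm posts, 1614 mm tall, stand on the floor with a clear span of 2356 mm between their inner faces. Two horizontal rails of 107×93 mm section span the gap between the posts with their undersides at z = 291 mm and z = 1370 mm, flush with the posts' −y face. 13 pickets, each 75 mm wide, 18 mm thick and 1523 mm tall, are fixed to the +y face of the rails with their bottoms at z = 34 mm, evenly spaced across the span with equal gaps (rounded down to the nearest mm) at the −x end and between each pair — any rounding remainder accumulates at the +x end.

B is a spool: two coaxial disc flanges of radius 173 mm and thickness 20 mm, joined by a core cylinder of radius 80 mm and height 157 mm. The lower flange rests on z = 0 and the three cylinders share a vertical axis.

The spool is on the floor beside the fence section on its −x side.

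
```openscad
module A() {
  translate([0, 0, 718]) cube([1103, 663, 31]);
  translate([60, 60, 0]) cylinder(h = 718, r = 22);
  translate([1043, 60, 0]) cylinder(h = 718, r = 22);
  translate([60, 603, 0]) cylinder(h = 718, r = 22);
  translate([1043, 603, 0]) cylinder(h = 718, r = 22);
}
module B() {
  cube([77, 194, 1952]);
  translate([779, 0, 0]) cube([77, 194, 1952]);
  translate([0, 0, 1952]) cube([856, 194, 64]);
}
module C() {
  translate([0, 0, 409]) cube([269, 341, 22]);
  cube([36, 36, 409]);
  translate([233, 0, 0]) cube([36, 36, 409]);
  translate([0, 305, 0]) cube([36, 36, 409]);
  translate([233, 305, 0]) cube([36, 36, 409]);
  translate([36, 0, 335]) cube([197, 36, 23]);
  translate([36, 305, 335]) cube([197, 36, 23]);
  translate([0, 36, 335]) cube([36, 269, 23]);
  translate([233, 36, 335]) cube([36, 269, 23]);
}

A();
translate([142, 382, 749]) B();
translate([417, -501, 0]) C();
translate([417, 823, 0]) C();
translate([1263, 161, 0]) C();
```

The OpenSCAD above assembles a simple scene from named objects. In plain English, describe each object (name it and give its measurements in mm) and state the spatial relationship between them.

A is a rectangular dining table. The top is 1103×663×31 mm with its upper surface at z = 749 mm. It stands on four round legs of 44 mm diameter, each leg's bounding box inset 38 mm from the nearest pair of top edges, running from the floor to the underside of the top.

B is a rectangular door frame: two vertical jambs of 77×194 mm section, 1952 mm tall, with a clear opening 702 mm wide between their inner faces. A header 64 mm tall and 194 mm deep lies on top of the jambs and spans the full outside width.

C is a simple wooden stool: a rectangular seat 269 mm (x) by 341 mm (y), 22 mm thick, top face at z = 431 mm, on four square legs, each 36×36 mm in cross-section. The legs rest on z = 0, each flush with a corner of the seat. Four stretchers, 36 mm wide and 23 mm tall, connect adjacent legs with their undersides at z = 335 mm, each running between the inner faces of the legs it joins and aligned with the legs' outer faces on the other axis.

The door frame is on top of the table. Three stools sit around the table at the −y, +y, +x sides.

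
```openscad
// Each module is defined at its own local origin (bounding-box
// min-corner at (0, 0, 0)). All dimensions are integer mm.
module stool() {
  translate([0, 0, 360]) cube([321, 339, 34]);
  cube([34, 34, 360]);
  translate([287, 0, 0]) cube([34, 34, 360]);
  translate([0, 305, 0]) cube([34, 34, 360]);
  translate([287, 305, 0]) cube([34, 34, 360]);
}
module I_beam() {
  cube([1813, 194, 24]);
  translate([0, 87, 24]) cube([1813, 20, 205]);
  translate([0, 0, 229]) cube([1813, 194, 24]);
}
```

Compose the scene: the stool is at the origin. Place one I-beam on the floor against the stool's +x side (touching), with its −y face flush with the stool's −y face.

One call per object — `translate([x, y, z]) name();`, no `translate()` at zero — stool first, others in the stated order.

stool();
translate([321, 0, 0]) I_beam();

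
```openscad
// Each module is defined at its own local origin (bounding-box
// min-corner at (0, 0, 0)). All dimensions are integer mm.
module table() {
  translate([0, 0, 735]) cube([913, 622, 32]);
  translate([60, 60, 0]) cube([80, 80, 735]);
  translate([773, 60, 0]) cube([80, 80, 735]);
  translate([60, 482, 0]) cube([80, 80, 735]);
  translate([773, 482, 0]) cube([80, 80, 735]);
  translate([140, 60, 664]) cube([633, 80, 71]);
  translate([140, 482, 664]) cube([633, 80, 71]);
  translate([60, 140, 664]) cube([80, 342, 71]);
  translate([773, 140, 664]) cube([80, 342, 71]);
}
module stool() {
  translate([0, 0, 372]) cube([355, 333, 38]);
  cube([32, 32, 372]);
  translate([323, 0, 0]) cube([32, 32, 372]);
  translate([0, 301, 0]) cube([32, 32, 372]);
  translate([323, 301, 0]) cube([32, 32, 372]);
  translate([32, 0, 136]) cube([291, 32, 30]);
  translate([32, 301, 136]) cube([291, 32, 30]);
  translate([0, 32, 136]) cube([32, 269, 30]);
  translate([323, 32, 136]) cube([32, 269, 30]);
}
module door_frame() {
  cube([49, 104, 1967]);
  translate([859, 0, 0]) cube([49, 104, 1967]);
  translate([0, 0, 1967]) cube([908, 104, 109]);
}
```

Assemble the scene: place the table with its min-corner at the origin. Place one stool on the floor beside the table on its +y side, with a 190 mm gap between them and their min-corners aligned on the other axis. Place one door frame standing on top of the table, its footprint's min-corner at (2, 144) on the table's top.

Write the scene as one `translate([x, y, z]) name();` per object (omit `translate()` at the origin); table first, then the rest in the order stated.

table();
translate([0, 812, 0]) stool();
translate([2, 144, 767]) door_frame();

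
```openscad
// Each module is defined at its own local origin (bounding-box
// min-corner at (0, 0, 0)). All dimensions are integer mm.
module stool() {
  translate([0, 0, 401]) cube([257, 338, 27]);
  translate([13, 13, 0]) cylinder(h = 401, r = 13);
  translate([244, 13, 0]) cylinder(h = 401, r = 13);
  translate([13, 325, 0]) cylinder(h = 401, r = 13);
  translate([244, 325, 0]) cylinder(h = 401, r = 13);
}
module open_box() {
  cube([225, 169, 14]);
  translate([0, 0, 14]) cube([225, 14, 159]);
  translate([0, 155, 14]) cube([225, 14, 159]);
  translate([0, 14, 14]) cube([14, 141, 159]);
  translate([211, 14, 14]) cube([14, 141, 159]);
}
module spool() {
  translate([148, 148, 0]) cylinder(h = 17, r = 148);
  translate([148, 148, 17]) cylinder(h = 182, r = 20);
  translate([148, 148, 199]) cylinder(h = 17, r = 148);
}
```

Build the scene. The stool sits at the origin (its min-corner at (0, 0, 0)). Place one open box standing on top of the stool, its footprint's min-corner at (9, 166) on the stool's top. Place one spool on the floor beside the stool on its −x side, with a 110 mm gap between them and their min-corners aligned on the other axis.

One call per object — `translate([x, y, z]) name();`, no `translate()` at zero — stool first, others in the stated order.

stool();
translate([9, 166, 428]) open_box();
translate([-406, 0, 0]) spool();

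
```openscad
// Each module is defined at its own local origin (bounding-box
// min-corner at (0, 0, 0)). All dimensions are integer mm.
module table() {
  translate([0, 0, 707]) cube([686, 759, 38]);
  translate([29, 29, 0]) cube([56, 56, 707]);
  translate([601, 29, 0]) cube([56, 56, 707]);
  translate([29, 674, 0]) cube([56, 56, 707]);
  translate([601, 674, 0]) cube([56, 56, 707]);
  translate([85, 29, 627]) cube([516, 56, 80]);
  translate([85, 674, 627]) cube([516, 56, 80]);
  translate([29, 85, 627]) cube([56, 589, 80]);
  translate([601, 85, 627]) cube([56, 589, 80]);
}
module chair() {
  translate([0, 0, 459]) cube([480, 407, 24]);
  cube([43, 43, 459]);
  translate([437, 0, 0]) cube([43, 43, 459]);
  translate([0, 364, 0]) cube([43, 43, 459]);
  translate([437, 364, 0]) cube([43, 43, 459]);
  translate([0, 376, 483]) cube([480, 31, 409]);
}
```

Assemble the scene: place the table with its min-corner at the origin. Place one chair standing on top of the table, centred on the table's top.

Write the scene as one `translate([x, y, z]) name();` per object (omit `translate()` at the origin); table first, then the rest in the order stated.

table();
translate([103, 176, 745]) chair();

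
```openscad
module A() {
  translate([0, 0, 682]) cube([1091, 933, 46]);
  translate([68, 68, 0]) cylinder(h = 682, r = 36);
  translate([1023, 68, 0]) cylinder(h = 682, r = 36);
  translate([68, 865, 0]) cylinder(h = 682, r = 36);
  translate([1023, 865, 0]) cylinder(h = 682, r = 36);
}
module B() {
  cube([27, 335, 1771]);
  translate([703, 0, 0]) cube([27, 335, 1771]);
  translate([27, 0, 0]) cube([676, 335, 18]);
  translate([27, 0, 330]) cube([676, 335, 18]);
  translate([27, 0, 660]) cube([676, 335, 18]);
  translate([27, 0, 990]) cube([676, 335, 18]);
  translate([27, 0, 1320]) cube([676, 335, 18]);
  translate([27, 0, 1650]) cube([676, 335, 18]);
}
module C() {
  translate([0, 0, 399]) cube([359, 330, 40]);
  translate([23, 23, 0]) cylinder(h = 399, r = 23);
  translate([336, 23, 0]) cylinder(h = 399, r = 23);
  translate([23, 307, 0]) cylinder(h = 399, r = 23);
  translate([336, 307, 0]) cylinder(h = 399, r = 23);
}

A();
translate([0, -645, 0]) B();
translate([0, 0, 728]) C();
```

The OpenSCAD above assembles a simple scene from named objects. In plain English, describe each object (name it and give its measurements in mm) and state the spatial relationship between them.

A is a table: top 1091 mm (x) × 933 mm (y), 46 mm thick, upper face at z = 728 mm, on four round legs of 72 mm diameter, each leg's bounding box inset 32 mm from the nearest pair of top edges, running from z = 0 to the bottom of the top.

B is an open bookshelf. Two side panels, each 27 mm thick, 335 mm deep and 1771 mm tall, stand 730 mm apart (outside-to-outside). Between them sit 6 shelves, each 18 mm thick and 335 mm deep, spanning the full gap between the sides. The bottom shelf rests on the floor (its underside at z = 0) and the clear gap between one shelf's top and the next shelf's underside is 312 mm.

C is a four-legged stool. The seat is 359×330 mm, 40 mm thick, top at z = 439 mm. It stands on four round legs, each 46 mm in diameter, from z = 0 to the seat underside, each leg's axis is inset half a diameter from the nearest pair of seat edges (so the leg's bounding box is flush with the corner).

The bookshelf is on the floor beside the table on its −y side. The stool is on top of the table.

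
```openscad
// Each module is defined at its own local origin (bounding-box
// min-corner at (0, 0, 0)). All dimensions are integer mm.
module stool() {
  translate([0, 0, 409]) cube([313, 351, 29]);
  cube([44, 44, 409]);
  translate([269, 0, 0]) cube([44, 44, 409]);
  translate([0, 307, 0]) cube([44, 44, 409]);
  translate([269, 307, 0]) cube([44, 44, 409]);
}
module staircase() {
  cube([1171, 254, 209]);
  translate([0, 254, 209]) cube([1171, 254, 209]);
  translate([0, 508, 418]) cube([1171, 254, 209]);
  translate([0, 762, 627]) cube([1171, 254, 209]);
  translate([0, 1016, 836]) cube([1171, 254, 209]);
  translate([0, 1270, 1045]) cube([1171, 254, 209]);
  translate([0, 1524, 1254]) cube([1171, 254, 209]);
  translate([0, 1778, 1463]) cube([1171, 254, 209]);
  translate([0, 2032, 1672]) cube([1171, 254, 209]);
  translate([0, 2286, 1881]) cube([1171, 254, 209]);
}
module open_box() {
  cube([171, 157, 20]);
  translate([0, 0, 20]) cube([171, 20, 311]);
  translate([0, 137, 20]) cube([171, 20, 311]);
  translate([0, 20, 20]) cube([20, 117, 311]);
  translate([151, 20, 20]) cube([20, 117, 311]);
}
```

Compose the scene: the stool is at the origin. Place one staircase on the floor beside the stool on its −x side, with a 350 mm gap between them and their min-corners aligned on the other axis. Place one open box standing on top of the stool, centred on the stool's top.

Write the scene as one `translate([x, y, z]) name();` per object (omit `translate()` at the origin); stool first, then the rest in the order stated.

stool();
translate([-1521, 0, 0]) staircase();
translate([71, 97, 438]) open_box();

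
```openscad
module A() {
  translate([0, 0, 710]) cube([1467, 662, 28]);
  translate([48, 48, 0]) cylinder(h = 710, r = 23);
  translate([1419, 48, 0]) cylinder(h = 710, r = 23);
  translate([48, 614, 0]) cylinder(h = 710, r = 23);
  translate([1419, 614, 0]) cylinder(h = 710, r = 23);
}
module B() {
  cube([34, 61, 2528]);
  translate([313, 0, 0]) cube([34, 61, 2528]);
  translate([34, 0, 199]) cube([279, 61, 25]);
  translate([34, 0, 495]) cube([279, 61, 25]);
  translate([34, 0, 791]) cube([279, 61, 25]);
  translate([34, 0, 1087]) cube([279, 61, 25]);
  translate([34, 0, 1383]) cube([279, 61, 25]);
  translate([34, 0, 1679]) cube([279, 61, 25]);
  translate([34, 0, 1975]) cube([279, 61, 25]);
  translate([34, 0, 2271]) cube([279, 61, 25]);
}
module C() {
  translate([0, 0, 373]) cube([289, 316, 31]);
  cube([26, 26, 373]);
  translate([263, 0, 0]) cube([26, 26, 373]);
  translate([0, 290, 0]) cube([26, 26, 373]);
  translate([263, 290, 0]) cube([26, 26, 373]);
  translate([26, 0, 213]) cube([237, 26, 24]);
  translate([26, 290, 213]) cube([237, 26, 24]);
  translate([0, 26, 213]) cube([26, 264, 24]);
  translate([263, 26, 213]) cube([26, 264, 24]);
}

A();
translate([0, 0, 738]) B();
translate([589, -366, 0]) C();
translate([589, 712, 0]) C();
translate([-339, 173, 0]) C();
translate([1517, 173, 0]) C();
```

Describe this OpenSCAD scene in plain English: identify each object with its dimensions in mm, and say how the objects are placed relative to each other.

A is a table with a 1467×662 mm rectangular top, 28 mm thick, top surface at z = 738 mm, supported by four round legs of 46 mm diameter, each leg's bounding box inset 25 mm from the nearest pair of top edges, running from the floor.

B is a straight ladder. Two 34×61 mm vertical rails, 2528 mm tall, stand 347 mm apart (outside-to-outside) with their front faces coplanar on the −y side. 8 rungs, each 61 mm deep and 25 mm tall, span between the inner faces of the rails, front faces flush with the rails. The lowest rung's underside is at z = 199 mm and rungs are spaced 296 mm apart (underside to underside).

C is a four-legged stool. The seat is 289×316 mm, 31 mm thick, top at z = 404 mm. It stands on four square legs, each 26×26 mm in cross-section, from z = 0 to the seat underside, each flush with a corner of the seat. Four stretchers, 26 mm wide and 24 mm tall, connect adjacent legs with their undersides at z = 213 mm, each running between the inner faces of the legs it joins and aligned with the legs' outer faces on the other axis.

The ladder is on top of the table. Four stools sit around the table at the −y, +y, −x, +x sides.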